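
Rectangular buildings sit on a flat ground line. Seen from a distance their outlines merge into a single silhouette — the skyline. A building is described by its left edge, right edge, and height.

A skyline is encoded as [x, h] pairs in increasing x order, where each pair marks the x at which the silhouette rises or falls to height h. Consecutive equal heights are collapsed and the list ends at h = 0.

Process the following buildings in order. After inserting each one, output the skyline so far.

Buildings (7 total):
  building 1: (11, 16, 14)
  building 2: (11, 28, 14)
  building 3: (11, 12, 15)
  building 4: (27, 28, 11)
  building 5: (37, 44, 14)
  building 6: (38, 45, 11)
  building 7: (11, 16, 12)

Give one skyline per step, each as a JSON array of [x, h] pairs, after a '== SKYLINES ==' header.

== SKYLINES ==
[[11,14],[16,0]]
[[11,14],[28,0]]
[[11,15],[12,14],[28,0]]
[[11,15],[12,14],[28,0]]
[[11,15],[12,14],[28,0],[37,14],[44,0]]
[[11,15],[12,14],[28,0],[37,14],[44,11],[45,0]]
[[11,15],[12,14],[28,0],[37,14],[44,11],[45,0]]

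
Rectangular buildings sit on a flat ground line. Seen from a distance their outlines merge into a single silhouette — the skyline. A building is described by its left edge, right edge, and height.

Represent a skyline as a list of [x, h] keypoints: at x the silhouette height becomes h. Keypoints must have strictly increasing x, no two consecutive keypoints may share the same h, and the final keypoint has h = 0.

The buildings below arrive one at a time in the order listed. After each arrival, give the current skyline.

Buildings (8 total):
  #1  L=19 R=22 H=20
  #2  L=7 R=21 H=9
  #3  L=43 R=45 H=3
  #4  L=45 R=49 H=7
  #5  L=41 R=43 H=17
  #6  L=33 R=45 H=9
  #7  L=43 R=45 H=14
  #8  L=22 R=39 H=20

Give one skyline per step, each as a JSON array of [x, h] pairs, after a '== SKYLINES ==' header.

== SKYLINES ==
[[19,20],[22,0]]
[[7,9],[19,20],[22,0]]
[[7,9],[19,20],[22,0],[43,3],[45,0]]
[[7,9],[19,20],[22,0],[43,3],[45,7],[49,0]]
[[7,9],[19,20],[22,0],[41,17],[43,3],[45,7],[49,0]]
[[7,9],[19,20],[22,0],[33,9],[41,17],[43,9],[45,7],[49,0]]
[[7,9],[19,20],[22,0],[33,9],[41,17],[43,14],[45,7],[49,0]]
[[7,9],[19,20],[39,9],[41,17],[43,14],[45,7],[49,0]]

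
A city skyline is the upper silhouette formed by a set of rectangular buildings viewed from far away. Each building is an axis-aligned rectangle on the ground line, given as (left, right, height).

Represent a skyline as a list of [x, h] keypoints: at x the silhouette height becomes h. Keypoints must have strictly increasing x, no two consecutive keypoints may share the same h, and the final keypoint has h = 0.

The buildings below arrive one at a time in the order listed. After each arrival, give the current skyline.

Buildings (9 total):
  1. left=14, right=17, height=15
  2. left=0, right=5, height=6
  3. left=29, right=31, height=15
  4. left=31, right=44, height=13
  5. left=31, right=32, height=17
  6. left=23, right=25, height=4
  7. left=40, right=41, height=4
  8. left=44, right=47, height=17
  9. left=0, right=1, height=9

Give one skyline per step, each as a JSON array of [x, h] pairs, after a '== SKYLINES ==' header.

== SKYLINES ==
[[14,15],[17,0]]
[[0,6],[5,0],[14,15],[17,0]]
[[0,6],[5,0],[14,15],[17,0],[29,15],[31,0]]
[[0,6],[5,0],[14,15],[17,0],[29,15],[31,13],[44,0]]
[[0,6],[5,0],[14,15],[17,0],[29,15],[31,17],[32,13],[44,0]]
[[0,6],[5,0],[14,15],[17,0],[23,4],[25,0],[29,15],[31,17],[32,13],[44,0]]
[[0,6],[5,0],[14,15],[17,0],[23,4],[25,0],[29,15],[31,17],[32,13],[44,0]]
[[0,6],[5,0],[14,15],[17,0],[23,4],[25,0],[29,15],[31,17],[32,13],[44,17],[47,0]]
[[0,9],[1,6],[5,0],[14,15],[17,0],[23,4],[25,0],[29,15],[31,17],[32,13],[44,17],[47,0]]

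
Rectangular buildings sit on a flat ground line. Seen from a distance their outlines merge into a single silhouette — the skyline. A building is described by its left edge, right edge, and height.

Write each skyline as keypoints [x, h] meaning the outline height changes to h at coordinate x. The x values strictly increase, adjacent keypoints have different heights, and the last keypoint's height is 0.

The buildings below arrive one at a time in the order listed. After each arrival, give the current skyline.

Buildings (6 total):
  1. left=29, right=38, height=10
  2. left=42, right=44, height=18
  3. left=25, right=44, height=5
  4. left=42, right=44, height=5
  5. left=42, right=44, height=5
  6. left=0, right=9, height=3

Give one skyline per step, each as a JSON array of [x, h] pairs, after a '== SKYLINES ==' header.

== SKYLINES ==
[[29,10],[38,0]]
[[29,10],[38,0],[42,18],[44,0]]
[[25,5],[29,10],[38,5],[42,18],[44,0]]
[[25,5],[29,10],[38,5],[42,18],[44,0]]
[[25,5],[29,10],[38,5],[42,18],[44,0]]
[[0,3],[9,0],[25,5],[29,10],[38,5],[42,18],[44,0]]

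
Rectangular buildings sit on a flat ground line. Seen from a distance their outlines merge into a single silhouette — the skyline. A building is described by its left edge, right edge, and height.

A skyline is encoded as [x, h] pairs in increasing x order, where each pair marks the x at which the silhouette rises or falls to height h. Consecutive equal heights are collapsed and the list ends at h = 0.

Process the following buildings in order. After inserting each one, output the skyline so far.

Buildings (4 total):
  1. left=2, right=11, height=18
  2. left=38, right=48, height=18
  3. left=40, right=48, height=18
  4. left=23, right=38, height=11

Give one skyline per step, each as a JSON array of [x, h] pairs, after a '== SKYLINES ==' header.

== SKYLINES ==
[[2,18],[11,0]]
[[2,18],[11,0],[38,18],[48,0]]
[[2,18],[11,0],[38,18],[48,0]]
[[2,18],[11,0],[23,11],[38,18],[48,0]]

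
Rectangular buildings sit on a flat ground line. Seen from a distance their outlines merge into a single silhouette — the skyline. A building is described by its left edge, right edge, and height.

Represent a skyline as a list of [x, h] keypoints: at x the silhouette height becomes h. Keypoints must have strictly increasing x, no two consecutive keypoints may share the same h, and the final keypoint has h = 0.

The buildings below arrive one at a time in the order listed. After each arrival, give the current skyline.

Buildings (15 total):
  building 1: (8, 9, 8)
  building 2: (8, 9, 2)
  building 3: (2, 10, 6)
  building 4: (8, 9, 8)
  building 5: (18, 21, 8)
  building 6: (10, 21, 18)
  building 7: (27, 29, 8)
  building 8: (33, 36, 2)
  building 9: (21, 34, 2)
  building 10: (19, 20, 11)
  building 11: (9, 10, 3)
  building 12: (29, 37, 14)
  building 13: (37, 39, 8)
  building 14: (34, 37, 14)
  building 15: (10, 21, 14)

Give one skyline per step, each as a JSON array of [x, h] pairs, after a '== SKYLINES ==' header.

== SKYLINES ==
[[8,8],[9,0]]
[[8,8],[9,0]]
[[2,6],[8,8],[9,6],[10,0]]
[[2,6],[8,8],[9,6],[10,0]]
[[2,6],[8,8],[9,6],[10,0],[18,8],[21,0]]
[[2,6],[8,8],[9,6],[10,18],[21,0]]
[[2,6],[8,8],[9,6],[10,18],[21,0],[27,8],[29,0]]
[[2,6],[8,8],[9,6],[10,18],[21,0],[27,8],[29,0],[33,2],[36,0]]
[[2,6],[8,8],[9,6],[10,18],[21,2],[27,8],[29,2],[36,0]]
[[2,6],[8,8],[9,6],[10,18],[21,2],[27,8],[29,2],[36,0]]
[[2,6],[8,8],[9,6],[10,18],[21,2],[27,8],[29,2],[36,0]]
[[2,6],[8,8],[9,6],[10,18],[21,2],[27,8],[29,14],[37,0]]
[[2,6],[8,8],[9,6],[10,18],[21,2],[27,8],[29,14],[37,8],[39,0]]
[[2,6],[8,8],[9,6],[10,18],[21,2],[27,8],[29,14],[37,8],[39,0]]
[[2,6],[8,8],[9,6],[10,18],[21,2],[27,8],[29,14],[37,8],[39,0]]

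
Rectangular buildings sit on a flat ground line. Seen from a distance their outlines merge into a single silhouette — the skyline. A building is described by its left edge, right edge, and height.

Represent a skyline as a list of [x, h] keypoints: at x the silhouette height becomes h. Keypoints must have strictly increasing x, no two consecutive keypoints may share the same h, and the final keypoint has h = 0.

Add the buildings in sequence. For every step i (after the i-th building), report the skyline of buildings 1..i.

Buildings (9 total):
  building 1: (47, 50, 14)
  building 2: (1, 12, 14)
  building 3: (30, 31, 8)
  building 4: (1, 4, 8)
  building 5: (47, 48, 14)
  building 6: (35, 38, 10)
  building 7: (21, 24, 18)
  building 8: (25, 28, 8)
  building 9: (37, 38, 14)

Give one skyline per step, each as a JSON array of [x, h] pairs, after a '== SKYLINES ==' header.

== SKYLINES ==
[[47,14],[50,0]]
[[1,14],[12,0],[47,14],[50,0]]
[[1,14],[12,0],[30,8],[31,0],[47,14],[50,0]]
[[1,14],[12,0],[30,8],[31,0],[47,14],[50,0]]
[[1,14],[12,0],[30,8],[31,0],[47,14],[50,0]]
[[1,14],[12,0],[30,8],[31,0],[35,10],[38,0],[47,14],[50,0]]
[[1,14],[12,0],[21,18],[24,0],[30,8],[31,0],[35,10],[38,0],[47,14],[50,0]]
[[1,14],[12,0],[21,18],[24,0],[25,8],[28,0],[30,8],[31,0],[35,10],[38,0],[47,14],[50,0]]
[[1,14],[12,0],[21,18],[24,0],[25,8],[28,0],[30,8],[31,0],[35,10],[37,14],[38,0],[47,14],[50,0]]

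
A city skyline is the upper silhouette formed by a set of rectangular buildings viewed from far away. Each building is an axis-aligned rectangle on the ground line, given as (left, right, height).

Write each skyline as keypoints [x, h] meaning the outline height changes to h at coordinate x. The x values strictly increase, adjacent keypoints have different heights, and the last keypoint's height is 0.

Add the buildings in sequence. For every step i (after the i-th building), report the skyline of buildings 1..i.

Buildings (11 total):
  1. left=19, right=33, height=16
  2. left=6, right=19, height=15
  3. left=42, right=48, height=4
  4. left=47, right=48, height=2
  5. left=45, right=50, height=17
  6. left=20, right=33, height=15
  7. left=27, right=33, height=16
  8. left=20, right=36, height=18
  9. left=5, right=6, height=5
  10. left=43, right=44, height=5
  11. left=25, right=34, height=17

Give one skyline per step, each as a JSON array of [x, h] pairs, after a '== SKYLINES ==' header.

== SKYLINES ==
[[19,16],[33,0]]
[[6,15],[19,16],[33,0]]
[[6,15],[19,16],[33,0],[42,4],[48,0]]
[[6,15],[19,16],[33,0],[42,4],[48,0]]
[[6,15],[19,16],[33,0],[42,4],[45,17],[50,0]]
[[6,15],[19,16],[33,0],[42,4],[45,17],[50,0]]
[[6,15],[19,16],[33,0],[42,4],[45,17],[50,0]]
[[6,15],[19,16],[20,18],[36,0],[42,4],[45,17],[50,0]]
[[5,5],[6,15],[19,16],[20,18],[36,0],[42,4],[45,17],[50,0]]
[[5,5],[6,15],[19,16],[20,18],[36,0],[42,4],[43,5],[44,4],[45,17],[50,0]]
[[5,5],[6,15],[19,16],[20,18],[36,0],[42,4],[43,5],[44,4],[45,17],[50,0]]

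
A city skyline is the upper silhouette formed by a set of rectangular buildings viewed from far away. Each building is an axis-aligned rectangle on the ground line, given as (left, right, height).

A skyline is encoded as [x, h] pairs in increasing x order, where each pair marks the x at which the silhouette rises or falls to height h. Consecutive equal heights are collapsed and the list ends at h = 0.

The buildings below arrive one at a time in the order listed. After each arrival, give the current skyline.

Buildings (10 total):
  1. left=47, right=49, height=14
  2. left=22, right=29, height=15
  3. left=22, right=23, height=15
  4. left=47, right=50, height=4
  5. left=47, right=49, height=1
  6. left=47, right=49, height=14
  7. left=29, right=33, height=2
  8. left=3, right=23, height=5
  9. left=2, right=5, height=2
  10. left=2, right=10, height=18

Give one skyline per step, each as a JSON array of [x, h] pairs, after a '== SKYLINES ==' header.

== SKYLINES ==
[[47,14],[49,0]]
[[22,15],[29,0],[47,14],[49,0]]
[[22,15],[29,0],[47,14],[49,0]]
[[22,15],[29,0],[47,14],[49,4],[50,0]]
[[22,15],[29,0],[47,14],[49,4],[50,0]]
[[22,15],[29,0],[47,14],[49,4],[50,0]]
[[22,15],[29,2],[33,0],[47,14],[49,4],[50,0]]
[[3,5],[22,15],[29,2],[33,0],[47,14],[49,4],[50,0]]
[[2,2],[3,5],[22,15],[29,2],[33,0],[47,14],[49,4],[50,0]]
[[2,18],[10,5],[22,15],[29,2],[33,0],[47,14],[49,4],[50,0]]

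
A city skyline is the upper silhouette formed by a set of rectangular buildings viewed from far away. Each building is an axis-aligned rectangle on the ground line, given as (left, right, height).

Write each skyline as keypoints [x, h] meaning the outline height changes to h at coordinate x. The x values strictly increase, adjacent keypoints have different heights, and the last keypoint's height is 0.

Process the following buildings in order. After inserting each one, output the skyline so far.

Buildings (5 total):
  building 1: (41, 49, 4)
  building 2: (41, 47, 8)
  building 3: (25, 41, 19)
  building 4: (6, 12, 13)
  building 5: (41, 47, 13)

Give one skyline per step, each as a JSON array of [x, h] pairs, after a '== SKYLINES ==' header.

== SKYLINES ==
[[41,4],[49,0]]
[[41,8],[47,4],[49,0]]
[[25,19],[41,8],[47,4],[49,0]]
[[6,13],[12,0],[25,19],[41,8],[47,4],[49,0]]
[[6,13],[12,0],[25,19],[41,13],[47,4],[49,0]]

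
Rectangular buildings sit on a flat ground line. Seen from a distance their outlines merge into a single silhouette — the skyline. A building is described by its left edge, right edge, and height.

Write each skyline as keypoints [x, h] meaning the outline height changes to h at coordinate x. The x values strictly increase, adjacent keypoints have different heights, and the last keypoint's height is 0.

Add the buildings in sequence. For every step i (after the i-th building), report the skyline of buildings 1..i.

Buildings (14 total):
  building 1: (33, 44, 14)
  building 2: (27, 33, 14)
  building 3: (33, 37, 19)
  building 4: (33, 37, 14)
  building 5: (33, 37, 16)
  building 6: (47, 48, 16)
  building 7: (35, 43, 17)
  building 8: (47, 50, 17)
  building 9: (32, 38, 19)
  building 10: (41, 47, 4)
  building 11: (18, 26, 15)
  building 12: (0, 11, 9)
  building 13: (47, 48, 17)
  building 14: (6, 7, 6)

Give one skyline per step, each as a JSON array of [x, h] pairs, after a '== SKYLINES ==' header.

== SKYLINES ==
[[33,14],[44,0]]
[[27,14],[44,0]]
[[27,14],[33,19],[37,14],[44,0]]
[[27,14],[33,19],[37,14],[44,0]]
[[27,14],[33,19],[37,14],[44,0]]
[[27,14],[33,19],[37,14],[44,0],[47,16],[48,0]]
[[27,14],[33,19],[37,17],[43,14],[44,0],[47,16],[48,0]]
[[27,14],[33,19],[37,17],[43,14],[44,0],[47,17],[50,0]]
[[27,14],[32,19],[38,17],[43,14],[44,0],[47,17],[50,0]]
[[27,14],[32,19],[38,17],[43,14],[44,4],[47,17],[50,0]]
[[18,15],[26,0],[27,14],[32,19],[38,17],[43,14],[44,4],[47,17],[50,0]]
[[0,9],[11,0],[18,15],[26,0],[27,14],[32,19],[38,17],[43,14],[44,4],[47,17],[50,0]]
[[0,9],[11,0],[18,15],[26,0],[27,14],[32,19],[38,17],[43,14],[44,4],[47,17],[50,0]]
[[0,9],[11,0],[18,15],[26,0],[27,14],[32,19],[38,17],[43,14],[44,4],[47,17],[50,0]]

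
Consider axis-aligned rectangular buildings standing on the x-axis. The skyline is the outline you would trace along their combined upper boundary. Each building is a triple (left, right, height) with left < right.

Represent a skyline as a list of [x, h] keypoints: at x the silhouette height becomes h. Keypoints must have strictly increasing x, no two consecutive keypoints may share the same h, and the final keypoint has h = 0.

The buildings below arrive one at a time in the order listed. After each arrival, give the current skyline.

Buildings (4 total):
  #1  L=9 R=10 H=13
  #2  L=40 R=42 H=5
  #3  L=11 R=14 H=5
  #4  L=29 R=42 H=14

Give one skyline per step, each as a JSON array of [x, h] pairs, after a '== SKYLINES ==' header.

== SKYLINES ==
[[9,13],[10,0]]
[[9,13],[10,0],[40,5],[42,0]]
[[9,13],[10,0],[11,5],[14,0],[40,5],[42,0]]
[[9,13],[10,0],[11,5],[14,0],[29,14],[42,0]]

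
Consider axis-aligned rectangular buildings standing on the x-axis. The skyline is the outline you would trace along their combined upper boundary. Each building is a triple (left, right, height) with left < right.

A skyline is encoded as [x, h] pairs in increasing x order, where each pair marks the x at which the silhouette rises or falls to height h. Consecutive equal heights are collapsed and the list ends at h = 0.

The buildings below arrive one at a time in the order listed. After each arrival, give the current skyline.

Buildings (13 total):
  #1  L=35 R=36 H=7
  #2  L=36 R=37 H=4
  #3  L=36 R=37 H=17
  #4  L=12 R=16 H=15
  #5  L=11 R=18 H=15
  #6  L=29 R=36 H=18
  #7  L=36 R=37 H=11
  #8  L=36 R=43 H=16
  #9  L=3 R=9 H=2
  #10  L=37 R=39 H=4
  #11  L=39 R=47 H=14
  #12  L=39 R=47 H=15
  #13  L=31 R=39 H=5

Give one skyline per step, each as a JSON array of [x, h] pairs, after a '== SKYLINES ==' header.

== SKYLINES ==
[[35,7],[36,0]]
[[35,7],[36,4],[37,0]]
[[35,7],[36,17],[37,0]]
[[12,15],[16,0],[35,7],[36,17],[37,0]]
[[11,15],[18,0],[35,7],[36,17],[37,0]]
[[11,15],[18,0],[29,18],[36,17],[37,0]]
[[11,15],[18,0],[29,18],[36,17],[37,0]]
[[11,15],[18,0],[29,18],[36,17],[37,16],[43,0]]
[[3,2],[9,0],[11,15],[18,0],[29,18],[36,17],[37,16],[43,0]]
[[3,2],[9,0],[11,15],[18,0],[29,18],[36,17],[37,16],[43,0]]
[[3,2],[9,0],[11,15],[18,0],[29,18],[36,17],[37,16],[43,14],[47,0]]
[[3,2],[9,0],[11,15],[18,0],[29,18],[36,17],[37,16],[43,15],[47,0]]
[[3,2],[9,0],[11,15],[18,0],[29,18],[36,17],[37,16],[43,15],[47,0]]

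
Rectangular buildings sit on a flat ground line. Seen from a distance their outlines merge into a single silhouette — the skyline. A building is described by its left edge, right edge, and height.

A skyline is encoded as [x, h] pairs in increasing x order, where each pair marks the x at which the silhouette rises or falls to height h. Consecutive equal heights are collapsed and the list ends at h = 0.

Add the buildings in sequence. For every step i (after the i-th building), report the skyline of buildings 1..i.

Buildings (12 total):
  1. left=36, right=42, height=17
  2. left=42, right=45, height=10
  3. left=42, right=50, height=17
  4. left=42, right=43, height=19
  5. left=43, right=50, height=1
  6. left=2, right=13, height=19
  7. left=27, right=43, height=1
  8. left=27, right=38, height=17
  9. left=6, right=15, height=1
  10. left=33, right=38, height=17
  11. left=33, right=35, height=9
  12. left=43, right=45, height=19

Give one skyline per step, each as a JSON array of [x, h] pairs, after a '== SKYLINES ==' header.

== SKYLINES ==
[[36,17],[42,0]]
[[36,17],[42,10],[45,0]]
[[36,17],[50,0]]
[[36,17],[42,19],[43,17],[50,0]]
[[36,17],[42,19],[43,17],[50,0]]
[[2,19],[13,0],[36,17],[42,19],[43,17],[50,0]]
[[2,19],[13,0],[27,1],[36,17],[42,19],[43,17],[50,0]]
[[2,19],[13,0],[27,17],[42,19],[43,17],[50,0]]
[[2,19],[13,1],[15,0],[27,17],[42,19],[43,17],[50,0]]
[[2,19],[13,1],[15,0],[27,17],[42,19],[43,17],[50,0]]
[[2,19],[13,1],[15,0],[27,17],[42,19],[43,17],[50,0]]
[[2,19],[13,1],[15,0],[27,17],[42,19],[45,17],[50,0]]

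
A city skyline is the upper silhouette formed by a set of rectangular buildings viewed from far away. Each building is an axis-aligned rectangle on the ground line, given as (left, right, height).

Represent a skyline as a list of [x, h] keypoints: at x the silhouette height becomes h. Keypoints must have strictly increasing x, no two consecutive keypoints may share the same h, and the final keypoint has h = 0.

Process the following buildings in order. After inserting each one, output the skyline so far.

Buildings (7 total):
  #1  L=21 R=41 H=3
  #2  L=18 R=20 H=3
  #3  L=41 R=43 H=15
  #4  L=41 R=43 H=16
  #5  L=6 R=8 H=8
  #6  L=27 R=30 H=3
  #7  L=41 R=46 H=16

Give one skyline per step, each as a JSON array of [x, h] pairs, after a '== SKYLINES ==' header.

== SKYLINES ==
[[21,3],[41,0]]
[[18,3],[20,0],[21,3],[41,0]]
[[18,3],[20,0],[21,3],[41,15],[43,0]]
[[18,3],[20,0],[21,3],[41,16],[43,0]]
[[6,8],[8,0],[18,3],[20,0],[21,3],[41,16],[43,0]]
[[6,8],[8,0],[18,3],[20,0],[21,3],[41,16],[43,0]]
[[6,8],[8,0],[18,3],[20,0],[21,3],[41,16],[46,0]]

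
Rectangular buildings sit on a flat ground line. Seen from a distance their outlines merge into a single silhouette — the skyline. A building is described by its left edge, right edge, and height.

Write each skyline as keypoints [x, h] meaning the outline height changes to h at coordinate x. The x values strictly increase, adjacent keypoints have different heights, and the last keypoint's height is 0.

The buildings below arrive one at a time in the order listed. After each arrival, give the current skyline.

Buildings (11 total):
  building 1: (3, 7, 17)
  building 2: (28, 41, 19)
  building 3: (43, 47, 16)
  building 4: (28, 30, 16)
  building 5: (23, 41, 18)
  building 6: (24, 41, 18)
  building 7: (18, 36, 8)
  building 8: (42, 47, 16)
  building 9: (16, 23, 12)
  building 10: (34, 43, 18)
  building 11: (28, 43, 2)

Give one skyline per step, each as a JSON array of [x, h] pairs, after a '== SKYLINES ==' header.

== SKYLINES ==
[[3,17],[7,0]]
[[3,17],[7,0],[28,19],[41,0]]
[[3,17],[7,0],[28,19],[41,0],[43,16],[47,0]]
[[3,17],[7,0],[28,19],[41,0],[43,16],[47,0]]
[[3,17],[7,0],[23,18],[28,19],[41,0],[43,16],[47,0]]
[[3,17],[7,0],[23,18],[28,19],[41,0],[43,16],[47,0]]
[[3,17],[7,0],[18,8],[23,18],[28,19],[41,0],[43,16],[47,0]]
[[3,17],[7,0],[18,8],[23,18],[28,19],[41,0],[42,16],[47,0]]
[[3,17],[7,0],[16,12],[23,18],[28,19],[41,0],[42,16],[47,0]]
[[3,17],[7,0],[16,12],[23,18],[28,19],[41,18],[43,16],[47,0]]
[[3,17],[7,0],[16,12],[23,18],[28,19],[41,18],[43,16],[47,0]]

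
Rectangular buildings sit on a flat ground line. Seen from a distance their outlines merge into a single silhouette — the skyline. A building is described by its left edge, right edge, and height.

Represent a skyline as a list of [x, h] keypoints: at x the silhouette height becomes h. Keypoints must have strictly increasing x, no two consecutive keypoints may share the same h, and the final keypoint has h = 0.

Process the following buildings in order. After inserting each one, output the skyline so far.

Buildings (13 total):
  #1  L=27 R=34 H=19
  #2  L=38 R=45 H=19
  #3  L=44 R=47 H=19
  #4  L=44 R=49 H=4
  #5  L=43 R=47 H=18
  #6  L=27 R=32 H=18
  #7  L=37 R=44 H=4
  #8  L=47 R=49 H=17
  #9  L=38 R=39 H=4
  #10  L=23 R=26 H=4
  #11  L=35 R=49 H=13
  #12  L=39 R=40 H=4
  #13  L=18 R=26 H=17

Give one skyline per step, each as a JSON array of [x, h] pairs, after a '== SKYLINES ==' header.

== SKYLINES ==
[[27,19],[34,0]]
[[27,19],[34,0],[38,19],[45,0]]
[[27,19],[34,0],[38,19],[47,0]]
[[27,19],[34,0],[38,19],[47,4],[49,0]]
[[27,19],[34,0],[38,19],[47,4],[49,0]]
[[27,19],[34,0],[38,19],[47,4],[49,0]]
[[27,19],[34,0],[37,4],[38,19],[47,4],[49,0]]
[[27,19],[34,0],[37,4],[38,19],[47,17],[49,0]]
[[27,19],[34,0],[37,4],[38,19],[47,17],[49,0]]
[[23,4],[26,0],[27,19],[34,0],[37,4],[38,19],[47,17],[49,0]]
[[23,4],[26,0],[27,19],[34,0],[35,13],[38,19],[47,17],[49,0]]
[[23,4],[26,0],[27,19],[34,0],[35,13],[38,19],[47,17],[49,0]]
[[18,17],[26,0],[27,19],[34,0],[35,13],[38,19],[47,17],[49,0]]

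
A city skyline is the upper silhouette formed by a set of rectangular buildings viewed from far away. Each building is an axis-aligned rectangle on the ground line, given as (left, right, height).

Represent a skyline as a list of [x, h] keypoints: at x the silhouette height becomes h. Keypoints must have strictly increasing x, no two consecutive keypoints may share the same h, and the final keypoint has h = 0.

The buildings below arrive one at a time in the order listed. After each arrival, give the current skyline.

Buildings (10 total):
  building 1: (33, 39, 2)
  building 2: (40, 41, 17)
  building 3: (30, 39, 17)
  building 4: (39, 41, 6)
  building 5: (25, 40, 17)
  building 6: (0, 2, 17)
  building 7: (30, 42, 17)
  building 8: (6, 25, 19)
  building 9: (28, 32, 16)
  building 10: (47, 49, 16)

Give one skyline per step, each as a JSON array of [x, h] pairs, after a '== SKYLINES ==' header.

== SKYLINES ==
[[33,2],[39,0]]
[[33,2],[39,0],[40,17],[41,0]]
[[30,17],[39,0],[40,17],[41,0]]
[[30,17],[39,6],[40,17],[41,0]]
[[25,17],[41,0]]
[[0,17],[2,0],[25,17],[41,0]]
[[0,17],[2,0],[25,17],[42,0]]
[[0,17],[2,0],[6,19],[25,17],[42,0]]
[[0,17],[2,0],[6,19],[25,17],[42,0]]
[[0,17],[2,0],[6,19],[25,17],[42,0],[47,16],[49,0]]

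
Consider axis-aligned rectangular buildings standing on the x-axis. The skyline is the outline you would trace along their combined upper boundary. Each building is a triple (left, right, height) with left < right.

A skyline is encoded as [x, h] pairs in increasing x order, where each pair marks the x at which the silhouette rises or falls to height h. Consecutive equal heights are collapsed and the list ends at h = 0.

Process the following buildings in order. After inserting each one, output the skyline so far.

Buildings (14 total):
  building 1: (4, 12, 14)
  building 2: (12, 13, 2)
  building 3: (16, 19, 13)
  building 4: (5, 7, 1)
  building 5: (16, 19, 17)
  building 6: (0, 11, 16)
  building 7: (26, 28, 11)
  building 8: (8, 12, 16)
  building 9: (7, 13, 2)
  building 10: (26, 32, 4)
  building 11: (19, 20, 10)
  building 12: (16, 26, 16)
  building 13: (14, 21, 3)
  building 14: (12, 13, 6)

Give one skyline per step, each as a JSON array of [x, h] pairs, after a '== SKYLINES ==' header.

== SKYLINES ==
[[4,14],[12,0]]
[[4,14],[12,2],[13,0]]
[[4,14],[12,2],[13,0],[16,13],[19,0]]
[[4,14],[12,2],[13,0],[16,13],[19,0]]
[[4,14],[12,2],[13,0],[16,17],[19,0]]
[[0,16],[11,14],[12,2],[13,0],[16,17],[19,0]]
[[0,16],[11,14],[12,2],[13,0],[16,17],[19,0],[26,11],[28,0]]
[[0,16],[12,2],[13,0],[16,17],[19,0],[26,11],[28,0]]
[[0,16],[12,2],[13,0],[16,17],[19,0],[26,11],[28,0]]
[[0,16],[12,2],[13,0],[16,17],[19,0],[26,11],[28,4],[32,0]]
[[0,16],[12,2],[13,0],[16,17],[19,10],[20,0],[26,11],[28,4],[32,0]]
[[0,16],[12,2],[13,0],[16,17],[19,16],[26,11],[28,4],[32,0]]
[[0,16],[12,2],[13,0],[14,3],[16,17],[19,16],[26,11],[28,4],[32,0]]
[[0,16],[12,6],[13,0],[14,3],[16,17],[19,16],[26,11],[28,4],[32,0]]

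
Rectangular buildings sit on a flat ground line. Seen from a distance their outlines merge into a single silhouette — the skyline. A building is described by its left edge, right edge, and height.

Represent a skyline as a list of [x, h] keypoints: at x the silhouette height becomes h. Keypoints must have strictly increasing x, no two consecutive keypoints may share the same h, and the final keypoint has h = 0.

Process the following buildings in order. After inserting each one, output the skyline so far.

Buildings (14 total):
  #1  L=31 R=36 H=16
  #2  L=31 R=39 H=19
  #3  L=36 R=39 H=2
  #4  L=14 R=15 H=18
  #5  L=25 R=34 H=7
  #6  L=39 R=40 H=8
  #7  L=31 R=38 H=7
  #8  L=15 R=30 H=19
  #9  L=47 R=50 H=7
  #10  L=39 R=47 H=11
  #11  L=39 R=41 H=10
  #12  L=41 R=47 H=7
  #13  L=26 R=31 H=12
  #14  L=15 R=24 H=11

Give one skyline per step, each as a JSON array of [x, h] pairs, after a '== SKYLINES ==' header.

== SKYLINES ==
[[31,16],[36,0]]
[[31,19],[39,0]]
[[31,19],[39,0]]
[[14,18],[15,0],[31,19],[39,0]]
[[14,18],[15,0],[25,7],[31,19],[39,0]]
[[14,18],[15,0],[25,7],[31,19],[39,8],[40,0]]
[[14,18],[15,0],[25,7],[31,19],[39,8],[40,0]]
[[14,18],[15,19],[30,7],[31,19],[39,8],[40,0]]
[[14,18],[15,19],[30,7],[31,19],[39,8],[40,0],[47,7],[50,0]]
[[14,18],[15,19],[30,7],[31,19],[39,11],[47,7],[50,0]]
[[14,18],[15,19],[30,7],[31,19],[39,11],[47,7],[50,0]]
[[14,18],[15,19],[30,7],[31,19],[39,11],[47,7],[50,0]]
[[14,18],[15,19],[30,12],[31,19],[39,11],[47,7],[50,0]]
[[14,18],[15,19],[30,12],[31,19],[39,11],[47,7],[50,0]]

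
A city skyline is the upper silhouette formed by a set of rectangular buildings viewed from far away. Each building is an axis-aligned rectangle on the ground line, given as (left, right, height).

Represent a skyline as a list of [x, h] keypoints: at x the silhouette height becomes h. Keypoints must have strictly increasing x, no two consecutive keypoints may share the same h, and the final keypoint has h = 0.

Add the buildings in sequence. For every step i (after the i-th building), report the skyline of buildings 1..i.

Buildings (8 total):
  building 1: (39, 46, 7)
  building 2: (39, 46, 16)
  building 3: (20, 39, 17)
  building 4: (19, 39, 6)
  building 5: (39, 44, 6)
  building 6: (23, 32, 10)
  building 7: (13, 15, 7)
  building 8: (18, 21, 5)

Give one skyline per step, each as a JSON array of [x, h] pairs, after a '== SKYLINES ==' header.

== SKYLINES ==
[[39,7],[46,0]]
[[39,16],[46,0]]
[[20,17],[39,16],[46,0]]
[[19,6],[20,17],[39,16],[46,0]]
[[19,6],[20,17],[39,16],[46,0]]
[[19,6],[20,17],[39,16],[46,0]]
[[13,7],[15,0],[19,6],[20,17],[39,16],[46,0]]
[[13,7],[15,0],[18,5],[19,6],[20,17],[39,16],[46,0]]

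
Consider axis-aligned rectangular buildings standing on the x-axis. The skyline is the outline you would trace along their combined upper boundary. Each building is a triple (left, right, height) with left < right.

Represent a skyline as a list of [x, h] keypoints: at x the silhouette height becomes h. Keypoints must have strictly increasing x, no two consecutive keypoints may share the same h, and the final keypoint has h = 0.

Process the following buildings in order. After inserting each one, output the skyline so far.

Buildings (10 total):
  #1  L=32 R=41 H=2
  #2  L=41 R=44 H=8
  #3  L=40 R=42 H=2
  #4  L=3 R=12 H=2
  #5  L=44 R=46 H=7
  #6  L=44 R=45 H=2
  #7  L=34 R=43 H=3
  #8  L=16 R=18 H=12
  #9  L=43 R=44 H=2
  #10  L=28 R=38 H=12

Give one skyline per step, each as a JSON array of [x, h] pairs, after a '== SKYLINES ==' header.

== SKYLINES ==
[[32,2],[41,0]]
[[32,2],[41,8],[44,0]]
[[32,2],[41,8],[44,0]]
[[3,2],[12,0],[32,2],[41,8],[44,0]]
[[3,2],[12,0],[32,2],[41,8],[44,7],[46,0]]
[[3,2],[12,0],[32,2],[41,8],[44,7],[46,0]]
[[3,2],[12,0],[32,2],[34,3],[41,8],[44,7],[46,0]]
[[3,2],[12,0],[16,12],[18,0],[32,2],[34,3],[41,8],[44,7],[46,0]]
[[3,2],[12,0],[16,12],[18,0],[32,2],[34,3],[41,8],[44,7],[46,0]]
[[3,2],[12,0],[16,12],[18,0],[28,12],[38,3],[41,8],[44,7],[46,0]]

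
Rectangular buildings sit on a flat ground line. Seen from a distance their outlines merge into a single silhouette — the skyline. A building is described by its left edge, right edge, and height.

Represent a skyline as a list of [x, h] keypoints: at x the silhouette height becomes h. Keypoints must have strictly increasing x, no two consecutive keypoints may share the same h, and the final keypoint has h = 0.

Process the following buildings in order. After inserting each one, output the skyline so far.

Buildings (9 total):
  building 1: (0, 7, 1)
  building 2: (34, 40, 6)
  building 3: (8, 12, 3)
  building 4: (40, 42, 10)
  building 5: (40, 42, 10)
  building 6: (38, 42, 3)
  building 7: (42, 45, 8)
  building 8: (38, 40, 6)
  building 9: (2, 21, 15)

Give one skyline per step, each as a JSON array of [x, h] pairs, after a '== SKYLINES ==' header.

== SKYLINES ==
[[0,1],[7,0]]
[[0,1],[7,0],[34,6],[40,0]]
[[0,1],[7,0],[8,3],[12,0],[34,6],[40,0]]
[[0,1],[7,0],[8,3],[12,0],[34,6],[40,10],[42,0]]
[[0,1],[7,0],[8,3],[12,0],[34,6],[40,10],[42,0]]
[[0,1],[7,0],[8,3],[12,0],[34,6],[40,10],[42,0]]
[[0,1],[7,0],[8,3],[12,0],[34,6],[40,10],[42,8],[45,0]]
[[0,1],[7,0],[8,3],[12,0],[34,6],[40,10],[42,8],[45,0]]
[[0,1],[2,15],[21,0],[34,6],[40,10],[42,8],[45,0]]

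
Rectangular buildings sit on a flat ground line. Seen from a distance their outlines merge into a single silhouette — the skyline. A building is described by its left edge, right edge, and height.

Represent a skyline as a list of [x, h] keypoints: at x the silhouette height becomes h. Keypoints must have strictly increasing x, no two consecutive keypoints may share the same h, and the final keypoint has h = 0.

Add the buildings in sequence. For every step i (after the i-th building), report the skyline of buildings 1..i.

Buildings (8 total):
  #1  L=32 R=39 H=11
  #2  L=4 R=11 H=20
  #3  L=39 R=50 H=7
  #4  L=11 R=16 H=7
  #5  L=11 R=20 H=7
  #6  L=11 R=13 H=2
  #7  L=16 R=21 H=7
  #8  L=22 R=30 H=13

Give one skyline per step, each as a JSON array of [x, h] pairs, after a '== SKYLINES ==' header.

== SKYLINES ==
[[32,11],[39,0]]
[[4,20],[11,0],[32,11],[39,0]]
[[4,20],[11,0],[32,11],[39,7],[50,0]]
[[4,20],[11,7],[16,0],[32,11],[39,7],[50,0]]
[[4,20],[11,7],[20,0],[32,11],[39,7],[50,0]]
[[4,20],[11,7],[20,0],[32,11],[39,7],[50,0]]
[[4,20],[11,7],[21,0],[32,11],[39,7],[50,0]]
[[4,20],[11,7],[21,0],[22,13],[30,0],[32,11],[39,7],[50,0]]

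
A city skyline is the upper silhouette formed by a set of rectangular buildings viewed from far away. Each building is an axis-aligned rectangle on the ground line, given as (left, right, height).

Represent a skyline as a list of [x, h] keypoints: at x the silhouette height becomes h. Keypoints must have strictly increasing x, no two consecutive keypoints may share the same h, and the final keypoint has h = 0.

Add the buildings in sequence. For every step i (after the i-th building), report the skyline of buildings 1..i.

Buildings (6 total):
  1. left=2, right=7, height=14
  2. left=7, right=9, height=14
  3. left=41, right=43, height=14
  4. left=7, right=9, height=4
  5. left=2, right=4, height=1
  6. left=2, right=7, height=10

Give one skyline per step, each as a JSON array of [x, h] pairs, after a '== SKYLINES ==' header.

== SKYLINES ==
[[2,14],[7,0]]
[[2,14],[9,0]]
[[2,14],[9,0],[41,14],[43,0]]
[[2,14],[9,0],[41,14],[43,0]]
[[2,14],[9,0],[41,14],[43,0]]
[[2,14],[9,0],[41,14],[43,0]]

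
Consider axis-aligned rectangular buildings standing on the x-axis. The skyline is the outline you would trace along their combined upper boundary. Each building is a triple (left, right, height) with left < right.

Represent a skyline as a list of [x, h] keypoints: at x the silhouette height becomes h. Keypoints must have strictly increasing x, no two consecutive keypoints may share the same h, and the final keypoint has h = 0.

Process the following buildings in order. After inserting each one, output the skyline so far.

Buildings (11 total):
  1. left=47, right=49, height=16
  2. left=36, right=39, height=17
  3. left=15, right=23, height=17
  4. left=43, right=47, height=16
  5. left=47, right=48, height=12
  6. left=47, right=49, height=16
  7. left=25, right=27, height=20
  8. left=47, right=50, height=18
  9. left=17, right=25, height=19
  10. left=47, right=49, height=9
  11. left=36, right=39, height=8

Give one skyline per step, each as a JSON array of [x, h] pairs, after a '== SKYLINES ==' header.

== SKYLINES ==
[[47,16],[49,0]]
[[36,17],[39,0],[47,16],[49,0]]
[[15,17],[23,0],[36,17],[39,0],[47,16],[49,0]]
[[15,17],[23,0],[36,17],[39,0],[43,16],[49,0]]
[[15,17],[23,0],[36,17],[39,0],[43,16],[49,0]]
[[15,17],[23,0],[36,17],[39,0],[43,16],[49,0]]
[[15,17],[23,0],[25,20],[27,0],[36,17],[39,0],[43,16],[49,0]]
[[15,17],[23,0],[25,20],[27,0],[36,17],[39,0],[43,16],[47,18],[50,0]]
[[15,17],[17,19],[25,20],[27,0],[36,17],[39,0],[43,16],[47,18],[50,0]]
[[15,17],[17,19],[25,20],[27,0],[36,17],[39,0],[43,16],[47,18],[50,0]]
[[15,17],[17,19],[25,20],[27,0],[36,17],[39,0],[43,16],[47,18],[50,0]]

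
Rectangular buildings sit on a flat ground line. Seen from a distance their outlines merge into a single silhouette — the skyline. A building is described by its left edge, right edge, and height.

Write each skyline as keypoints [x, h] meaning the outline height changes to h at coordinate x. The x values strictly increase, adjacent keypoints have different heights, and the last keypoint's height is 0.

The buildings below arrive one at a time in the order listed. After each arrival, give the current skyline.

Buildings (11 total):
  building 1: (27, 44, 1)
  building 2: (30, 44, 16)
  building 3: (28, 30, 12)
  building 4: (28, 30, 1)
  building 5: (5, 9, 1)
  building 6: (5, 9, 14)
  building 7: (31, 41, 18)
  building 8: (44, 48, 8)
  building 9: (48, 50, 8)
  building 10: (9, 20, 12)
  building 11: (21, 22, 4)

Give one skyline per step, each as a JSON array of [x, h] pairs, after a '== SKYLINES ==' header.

== SKYLINES ==
[[27,1],[44,0]]
[[27,1],[30,16],[44,0]]
[[27,1],[28,12],[30,16],[44,0]]
[[27,1],[28,12],[30,16],[44,0]]
[[5,1],[9,0],[27,1],[28,12],[30,16],[44,0]]
[[5,14],[9,0],[27,1],[28,12],[30,16],[44,0]]
[[5,14],[9,0],[27,1],[28,12],[30,16],[31,18],[41,16],[44,0]]
[[5,14],[9,0],[27,1],[28,12],[30,16],[31,18],[41,16],[44,8],[48,0]]
[[5,14],[9,0],[27,1],[28,12],[30,16],[31,18],[41,16],[44,8],[50,0]]
[[5,14],[9,12],[20,0],[27,1],[28,12],[30,16],[31,18],[41,16],[44,8],[50,0]]
[[5,14],[9,12],[20,0],[21,4],[22,0],[27,1],[28,12],[30,16],[31,18],[41,16],[44,8],[50,0]]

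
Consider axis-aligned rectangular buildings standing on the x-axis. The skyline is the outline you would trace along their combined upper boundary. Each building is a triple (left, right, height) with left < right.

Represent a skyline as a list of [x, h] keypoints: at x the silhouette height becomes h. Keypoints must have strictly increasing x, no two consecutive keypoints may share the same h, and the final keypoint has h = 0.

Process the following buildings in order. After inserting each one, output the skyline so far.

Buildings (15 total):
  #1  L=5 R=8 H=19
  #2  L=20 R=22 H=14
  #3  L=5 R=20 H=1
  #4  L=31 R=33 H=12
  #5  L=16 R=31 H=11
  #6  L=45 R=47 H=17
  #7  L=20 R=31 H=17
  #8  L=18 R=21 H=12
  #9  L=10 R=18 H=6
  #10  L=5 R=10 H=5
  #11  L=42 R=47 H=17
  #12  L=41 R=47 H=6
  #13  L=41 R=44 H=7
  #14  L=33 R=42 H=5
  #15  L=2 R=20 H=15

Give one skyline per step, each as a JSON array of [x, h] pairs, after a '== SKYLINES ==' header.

== SKYLINES ==
[[5,19],[8,0]]
[[5,19],[8,0],[20,14],[22,0]]
[[5,19],[8,1],[20,14],[22,0]]
[[5,19],[8,1],[20,14],[22,0],[31,12],[33,0]]
[[5,19],[8,1],[16,11],[20,14],[22,11],[31,12],[33,0]]
[[5,19],[8,1],[16,11],[20,14],[22,11],[31,12],[33,0],[45,17],[47,0]]
[[5,19],[8,1],[16,11],[20,17],[31,12],[33,0],[45,17],[47,0]]
[[5,19],[8,1],[16,11],[18,12],[20,17],[31,12],[33,0],[45,17],[47,0]]
[[5,19],[8,1],[10,6],[16,11],[18,12],[20,17],[31,12],[33,0],[45,17],[47,0]]
[[5,19],[8,5],[10,6],[16,11],[18,12],[20,17],[31,12],[33,0],[45,17],[47,0]]
[[5,19],[8,5],[10,6],[16,11],[18,12],[20,17],[31,12],[33,0],[42,17],[47,0]]
[[5,19],[8,5],[10,6],[16,11],[18,12],[20,17],[31,12],[33,0],[41,6],[42,17],[47,0]]
[[5,19],[8,5],[10,6],[16,11],[18,12],[20,17],[31,12],[33,0],[41,7],[42,17],[47,0]]
[[5,19],[8,5],[10,6],[16,11],[18,12],[20,17],[31,12],[33,5],[41,7],[42,17],[47,0]]
[[2,15],[5,19],[8,15],[20,17],[31,12],[33,5],[41,7],[42,17],[47,0]]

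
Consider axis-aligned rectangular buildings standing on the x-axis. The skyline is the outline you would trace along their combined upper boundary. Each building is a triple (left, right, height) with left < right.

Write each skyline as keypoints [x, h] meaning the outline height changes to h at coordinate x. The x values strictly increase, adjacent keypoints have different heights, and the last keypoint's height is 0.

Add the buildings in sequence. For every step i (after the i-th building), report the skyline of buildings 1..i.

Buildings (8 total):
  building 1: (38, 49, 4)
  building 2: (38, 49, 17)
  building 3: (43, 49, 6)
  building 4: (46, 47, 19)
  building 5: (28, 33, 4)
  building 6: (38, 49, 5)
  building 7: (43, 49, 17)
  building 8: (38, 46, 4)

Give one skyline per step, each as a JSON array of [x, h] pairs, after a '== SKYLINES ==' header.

== SKYLINES ==
[[38,4],[49,0]]
[[38,17],[49,0]]
[[38,17],[49,0]]
[[38,17],[46,19],[47,17],[49,0]]
[[28,4],[33,0],[38,17],[46,19],[47,17],[49,0]]
[[28,4],[33,0],[38,17],[46,19],[47,17],[49,0]]
[[28,4],[33,0],[38,17],[46,19],[47,17],[49,0]]
[[28,4],[33,0],[38,17],[46,19],[47,17],[49,0]]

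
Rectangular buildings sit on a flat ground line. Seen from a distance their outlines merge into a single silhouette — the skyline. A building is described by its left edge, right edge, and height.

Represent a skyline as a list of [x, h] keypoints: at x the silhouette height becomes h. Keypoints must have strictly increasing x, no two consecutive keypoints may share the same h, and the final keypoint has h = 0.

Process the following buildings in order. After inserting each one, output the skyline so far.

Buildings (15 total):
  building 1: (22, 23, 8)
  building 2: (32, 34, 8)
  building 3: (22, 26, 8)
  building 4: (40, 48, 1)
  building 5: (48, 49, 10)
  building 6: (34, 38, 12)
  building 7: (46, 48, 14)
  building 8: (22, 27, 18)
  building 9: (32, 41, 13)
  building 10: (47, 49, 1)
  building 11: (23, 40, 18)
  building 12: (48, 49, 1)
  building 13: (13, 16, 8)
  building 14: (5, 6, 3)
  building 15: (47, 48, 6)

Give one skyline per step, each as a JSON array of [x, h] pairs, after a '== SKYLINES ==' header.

== SKYLINES ==
[[22,8],[23,0]]
[[22,8],[23,0],[32,8],[34,0]]
[[22,8],[26,0],[32,8],[34,0]]
[[22,8],[26,0],[32,8],[34,0],[40,1],[48,0]]
[[22,8],[26,0],[32,8],[34,0],[40,1],[48,10],[49,0]]
[[22,8],[26,0],[32,8],[34,12],[38,0],[40,1],[48,10],[49,0]]
[[22,8],[26,0],[32,8],[34,12],[38,0],[40,1],[46,14],[48,10],[49,0]]
[[22,18],[27,0],[32,8],[34,12],[38,0],[40,1],[46,14],[48,10],[49,0]]
[[22,18],[27,0],[32,13],[41,1],[46,14],[48,10],[49,0]]
[[22,18],[27,0],[32,13],[41,1],[46,14],[48,10],[49,0]]
[[22,18],[40,13],[41,1],[46,14],[48,10],[49,0]]
[[22,18],[40,13],[41,1],[46,14],[48,10],[49,0]]
[[13,8],[16,0],[22,18],[40,13],[41,1],[46,14],[48,10],[49,0]]
[[5,3],[6,0],[13,8],[16,0],[22,18],[40,13],[41,1],[46,14],[48,10],[49,0]]
[[5,3],[6,0],[13,8],[16,0],[22,18],[40,13],[41,1],[46,14],[48,10],[49,0]]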